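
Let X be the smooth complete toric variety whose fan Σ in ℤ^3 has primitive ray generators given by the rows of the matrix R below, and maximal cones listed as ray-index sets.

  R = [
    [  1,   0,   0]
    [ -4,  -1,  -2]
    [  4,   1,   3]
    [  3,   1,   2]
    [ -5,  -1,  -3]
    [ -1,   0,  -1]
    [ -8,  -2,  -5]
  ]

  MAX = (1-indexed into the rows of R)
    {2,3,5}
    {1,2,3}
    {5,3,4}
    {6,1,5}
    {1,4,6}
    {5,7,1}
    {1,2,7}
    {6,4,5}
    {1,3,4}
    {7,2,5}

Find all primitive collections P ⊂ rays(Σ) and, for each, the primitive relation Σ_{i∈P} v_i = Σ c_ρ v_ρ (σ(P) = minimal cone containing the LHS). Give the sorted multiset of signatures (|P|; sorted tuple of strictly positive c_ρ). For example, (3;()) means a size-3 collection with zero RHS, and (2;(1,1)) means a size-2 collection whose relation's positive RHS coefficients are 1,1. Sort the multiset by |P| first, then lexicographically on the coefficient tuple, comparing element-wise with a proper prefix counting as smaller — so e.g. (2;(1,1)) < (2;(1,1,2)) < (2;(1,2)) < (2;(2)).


The 9 primitive collections of Σ (r=7, n=3):

  • {2,6}:  v_{2} + v_{6} = v_{5} ; sig = (2;(1))
  • {3,6}:  v_{3} + v_{6} = v_{4} ; sig = (2;(1))
  • {3,7}:  v_{3} + v_{7} = v_{2} ; sig = (2;(1))
  • {4,7}:  v_{4} + v_{7} = v_{5} ; sig = (2;(1))
  • {2,4}:  v_{2} + v_{4} = v_{3} + v_{5} ; sig = (2;(1,1))
  • {6,7}:  v_{6} + v_{7} = v_{1} + 2·v_{5} ; sig = (2;(1,2))
  • {1,3,5}:  v_{1} + v_{3} + v_{5} = 0 ; sig = (3;())
  • {1,2,5}:  v_{1} + v_{2} + v_{5} = v_{7} ; sig = (3;(1))
  • {1,4,5}:  v_{1} + v_{4} + v_{5} = v_{6} ; sig = (3;(1))

Signatures (|P|; sorted positive RHS coefficients), sorted:
[(2;(1)), (2;(1)), (2;(1)), (2;(1)), (2;(1,1)), (2;(1,2)), (3;()), (3;(1)), (3;(1))]


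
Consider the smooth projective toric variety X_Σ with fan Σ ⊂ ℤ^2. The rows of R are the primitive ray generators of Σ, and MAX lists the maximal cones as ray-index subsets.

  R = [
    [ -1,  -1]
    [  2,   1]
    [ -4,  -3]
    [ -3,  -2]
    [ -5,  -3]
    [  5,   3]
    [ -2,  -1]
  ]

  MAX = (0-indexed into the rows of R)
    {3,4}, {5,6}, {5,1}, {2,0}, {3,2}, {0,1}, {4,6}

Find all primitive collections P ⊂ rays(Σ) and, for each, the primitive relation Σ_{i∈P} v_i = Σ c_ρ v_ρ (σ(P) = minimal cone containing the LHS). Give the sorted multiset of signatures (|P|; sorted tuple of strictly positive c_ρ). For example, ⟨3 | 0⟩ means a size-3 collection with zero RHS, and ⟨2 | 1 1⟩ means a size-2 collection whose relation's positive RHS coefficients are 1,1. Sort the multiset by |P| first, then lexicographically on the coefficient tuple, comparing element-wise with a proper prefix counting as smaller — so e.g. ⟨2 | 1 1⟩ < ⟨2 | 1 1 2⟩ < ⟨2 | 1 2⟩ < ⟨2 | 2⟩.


14 collections generate NE(X_Σ); each relation:

  P={1,6}:  v_{1} + v_{6} = 0  so sig = ⟨2 | 0⟩
  P={4,5}:  v_{4} + v_{5} = 0  so sig = ⟨2 | 0⟩
  P={0,3}:  v_{0} + v_{3} = v_{2}  so sig = ⟨2 | 1⟩
  P={0,6}:  v_{0} + v_{6} = v_{3}  so sig = ⟨2 | 1⟩
  P={1,3}:  v_{1} + v_{3} = v_{0}  so sig = ⟨2 | 1⟩
  P={1,4}:  v_{1} + v_{4} = v_{3}  so sig = ⟨2 | 1⟩
  P={3,5}:  v_{3} + v_{5} = v_{1}  so sig = ⟨2 | 1⟩
  P={3,6}:  v_{3} + v_{6} = v_{4}  so sig = ⟨2 | 1⟩
  P={2,5}:  v_{2} + v_{5} = v_{0} + v_{1}  so sig = ⟨2 | 1 1⟩
  P={0,4}:  v_{0} + v_{4} = 2·v_{3}  so sig = ⟨2 | 2⟩
  P={0,5}:  v_{0} + v_{5} = 2·v_{1}  so sig = ⟨2 | 2⟩
  P={1,2}:  v_{1} + v_{2} = 2·v_{0}  so sig = ⟨2 | 2⟩
  P={2,6}:  v_{2} + v_{6} = 2·v_{3}  so sig = ⟨2 | 2⟩
  P={2,4}:  v_{2} + v_{4} = 3·v_{3}  so sig = ⟨2 | 3⟩

so the primitive-relation signature multiset is
[⟨2 | 0⟩, ⟨2 | 0⟩, ⟨2 | 1⟩, ⟨2 | 1⟩, ⟨2 | 1⟩, ⟨2 | 1⟩, ⟨2 | 1⟩, ⟨2 | 1⟩, ⟨2 | 1 1⟩, ⟨2 | 2⟩, ⟨2 | 2⟩, ⟨2 | 2⟩, ⟨2 | 2⟩, ⟨2 | 3⟩]


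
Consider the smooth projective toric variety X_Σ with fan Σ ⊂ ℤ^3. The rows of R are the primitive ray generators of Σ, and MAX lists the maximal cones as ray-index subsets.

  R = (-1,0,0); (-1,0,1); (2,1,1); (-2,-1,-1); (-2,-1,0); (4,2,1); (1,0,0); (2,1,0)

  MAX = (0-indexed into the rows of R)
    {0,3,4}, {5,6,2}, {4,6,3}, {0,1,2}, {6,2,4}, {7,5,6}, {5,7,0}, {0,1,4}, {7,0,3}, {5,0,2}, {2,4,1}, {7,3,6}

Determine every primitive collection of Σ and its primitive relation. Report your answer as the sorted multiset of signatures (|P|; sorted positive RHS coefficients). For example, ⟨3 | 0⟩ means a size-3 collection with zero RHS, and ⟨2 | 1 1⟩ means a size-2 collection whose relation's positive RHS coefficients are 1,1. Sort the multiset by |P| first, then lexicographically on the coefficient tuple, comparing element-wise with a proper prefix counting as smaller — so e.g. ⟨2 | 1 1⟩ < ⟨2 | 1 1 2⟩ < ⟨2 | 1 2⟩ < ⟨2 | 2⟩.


|primitive collections| = 11. Relations:

  P={0,6}:  v_{0} + v_{6} = 0  →  sig = ⟨2 | 0⟩
  P={2,3}:  v_{2} + v_{3} = 0  →  sig = ⟨2 | 0⟩
  P={4,7}:  v_{4} + v_{7} = 0  →  sig = ⟨2 | 0⟩
  P={2,7}:  v_{2} + v_{7} = v_{5}  →  sig = ⟨2 | 1⟩
  P={3,5}:  v_{3} + v_{5} = v_{7}  →  sig = ⟨2 | 1⟩
  P={4,5}:  v_{4} + v_{5} = v_{2}  →  sig = ⟨2 | 1⟩
  P={1,3}:  v_{1} + v_{3} = v_{0} + v_{4}  →  sig = ⟨2 | 1 1⟩
  P={1,6}:  v_{1} + v_{6} = v_{2} + v_{4}  →  sig = ⟨2 | 1 1⟩
  P={1,7}:  v_{1} + v_{7} = v_{0} + v_{2}  →  sig = ⟨2 | 1 1⟩
  P={1,5}:  v_{1} + v_{5} = v_{0} + 2·v_{2}  →  sig = ⟨2 | 1 2⟩
  P={0,2,4}:  v_{0} + v_{2} + v_{4} = v_{1}  →  sig = ⟨3 | 1⟩

Signatures (|P|; sorted positive RHS coefficients), sorted:
    ⟨2 | 0⟩
    ⟨2 | 0⟩
    ⟨2 | 0⟩
    ⟨2 | 1⟩
    ⟨2 | 1⟩
    ⟨2 | 1⟩
    ⟨2 | 1 1⟩
    ⟨2 | 1 1⟩
    ⟨2 | 1 1⟩
    ⟨2 | 1 2⟩
    ⟨3 | 1⟩


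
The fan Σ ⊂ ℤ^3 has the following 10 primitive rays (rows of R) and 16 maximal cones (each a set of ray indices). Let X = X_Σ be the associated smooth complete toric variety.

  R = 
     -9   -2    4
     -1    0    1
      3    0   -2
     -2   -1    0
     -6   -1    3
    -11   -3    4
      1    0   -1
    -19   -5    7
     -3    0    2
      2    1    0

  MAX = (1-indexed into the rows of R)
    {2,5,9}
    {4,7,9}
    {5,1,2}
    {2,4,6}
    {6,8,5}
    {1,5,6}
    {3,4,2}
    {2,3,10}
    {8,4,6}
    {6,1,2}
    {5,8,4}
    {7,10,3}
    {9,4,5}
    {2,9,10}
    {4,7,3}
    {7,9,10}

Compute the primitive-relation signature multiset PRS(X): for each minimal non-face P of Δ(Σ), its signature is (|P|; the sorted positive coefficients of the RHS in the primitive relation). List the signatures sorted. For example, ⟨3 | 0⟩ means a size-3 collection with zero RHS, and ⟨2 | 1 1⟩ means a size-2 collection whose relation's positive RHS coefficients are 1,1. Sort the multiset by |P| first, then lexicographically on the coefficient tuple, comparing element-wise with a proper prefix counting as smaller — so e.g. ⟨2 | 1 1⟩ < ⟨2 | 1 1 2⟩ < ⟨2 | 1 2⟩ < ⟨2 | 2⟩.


Minimal non-faces — 25 found among 10 rays, 16 max cones:

  P = {2,7}:  v_{2} + v_{7} = 0  ⇒ sig = ⟨2 | 0⟩
  P = {3,9}:  v_{3} + v_{9} = 0  ⇒ sig = ⟨2 | 0⟩
  P = {4,10}:  v_{4} + v_{10} = 0  ⇒ sig = ⟨2 | 0⟩
  P = {1,4}:  v_{1} + v_{4} = v_{6}  ⇒ sig = ⟨2 | 1⟩
  P = {6,10}:  v_{6} + v_{10} = v_{1}  ⇒ sig = ⟨2 | 1⟩
  P = {1,7}:  v_{1} + v_{7} = v_{4} + v_{5}  ⇒ sig = ⟨2 | 1 1⟩
  P = {1,10}:  v_{1} + v_{10} = v_{2} + v_{5}  ⇒ sig = ⟨2 | 1 1⟩
  P = {2,8}:  v_{2} + v_{8} = v_{1} + v_{6}  ⇒ sig = ⟨2 | 1 1⟩
  P = {3,5}:  v_{3} + v_{5} = v_{2} + v_{4}  ⇒ sig = ⟨2 | 1 1⟩
  P = {5,7}:  v_{5} + v_{7} = v_{4} + v_{9}  ⇒ sig = ⟨2 | 1 1⟩
  P = {5,10}:  v_{5} + v_{10} = v_{2} + v_{9}  ⇒ sig = ⟨2 | 1 1⟩
  P = {8,10}:  v_{8} + v_{10} = v_{5} + v_{6}  ⇒ sig = ⟨2 | 1 1⟩
  P = {3,8}:  v_{3} + v_{8} = v_{2} + 2·v_{4} + v_{6}  ⇒ sig = ⟨2 | 1 1 2⟩
  P = {1,8}:  v_{1} + v_{8} = v_{5} + 2·v_{6}  ⇒ sig = ⟨2 | 1 2⟩
  P = {6,7}:  v_{6} + v_{7} = 2·v_{4} + v_{5}  ⇒ sig = ⟨2 | 1 2⟩
  P = {6,9}:  v_{6} + v_{9} = v_{4} + 2·v_{5}  ⇒ sig = ⟨2 | 1 2⟩
  P = {1,9}:  v_{1} + v_{9} = 2·v_{5}  ⇒ sig = ⟨2 | 2⟩
  P = {1,3}:  v_{1} + v_{3} = 2·v_{2} + 2·v_{4}  ⇒ sig = ⟨2 | 2 2⟩
  P = {3,6}:  v_{3} + v_{6} = 2·v_{2} + 3·v_{4}  ⇒ sig = ⟨2 | 2 3⟩
  P = {7,8}:  v_{7} + v_{8} = 3·v_{4} + 2·v_{5}  ⇒ sig = ⟨2 | 2 3⟩
  P = {8,9}:  v_{8} + v_{9} = 2·v_{4} + 3·v_{5}  ⇒ sig = ⟨2 | 2 3⟩
  P = {2,4,5}:  v_{2} + v_{4} + v_{5} = v_{1}  ⇒ sig = ⟨3 | 1⟩
  P = {2,4,9}:  v_{2} + v_{4} + v_{9} = v_{5}  ⇒ sig = ⟨3 | 1⟩
  P = {4,5,6}:  v_{4} + v_{5} + v_{6} = v_{8}  ⇒ sig = ⟨3 | 1⟩
  P = {2,5,6}:  v_{2} + v_{5} + v_{6} = 2·v_{1}  ⇒ sig = ⟨3 | 2⟩

so the primitive-relation signature multiset is
    |P|=2: 21 collections, coeffs (), (), (), (1), (1), (1,1), (1,1), (1,1), (1,1), (1,1), (1,1), (1,1), (1,1,2), (1,2), (1,2), (1,2), (2), (2,2), (2,3), (2,3), (2,3)
    |P|=3: 4 collections, coeffs (1), (1), (1), (2)


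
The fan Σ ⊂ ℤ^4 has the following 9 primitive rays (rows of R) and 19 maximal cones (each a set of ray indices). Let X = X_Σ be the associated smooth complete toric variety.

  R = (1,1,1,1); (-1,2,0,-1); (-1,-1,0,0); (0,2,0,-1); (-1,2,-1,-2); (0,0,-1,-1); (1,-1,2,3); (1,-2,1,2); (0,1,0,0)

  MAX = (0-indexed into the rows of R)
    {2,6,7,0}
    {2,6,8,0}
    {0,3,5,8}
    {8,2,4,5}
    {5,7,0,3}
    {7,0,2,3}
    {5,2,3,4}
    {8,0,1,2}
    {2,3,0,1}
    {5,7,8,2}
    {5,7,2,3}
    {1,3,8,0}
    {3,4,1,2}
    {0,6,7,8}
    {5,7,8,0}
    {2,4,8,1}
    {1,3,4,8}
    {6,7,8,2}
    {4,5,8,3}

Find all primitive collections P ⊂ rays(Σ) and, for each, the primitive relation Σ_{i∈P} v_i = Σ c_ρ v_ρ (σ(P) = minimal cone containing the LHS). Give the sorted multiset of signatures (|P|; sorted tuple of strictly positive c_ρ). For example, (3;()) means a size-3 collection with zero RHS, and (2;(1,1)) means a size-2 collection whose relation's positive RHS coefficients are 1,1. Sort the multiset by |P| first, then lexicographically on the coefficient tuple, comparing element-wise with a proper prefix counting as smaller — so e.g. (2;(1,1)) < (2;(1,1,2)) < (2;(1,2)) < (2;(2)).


12 collections generate NE(X_Σ); each relation:

  {4,7}:  v_{4} + v_{7} = 0  ⇒ sig = (2;())
  {1,5}:  v_{1} + v_{5} = v_{4}  ⇒ sig = (2;(1))
  {0,4}:  v_{0} + v_{4} = v_{3} + v_{8}  ⇒ sig = (2;(1,1))
  {1,7}:  v_{1} + v_{7} = v_{0} + v_{2}  ⇒ sig = (2;(1,1))
  {5,6}:  v_{5} + v_{6} = v_{7} + v_{8}  ⇒ sig = (2;(1,1))
  {4,6}:  v_{4} + v_{6} = v_{0} + v_{2} + v_{8}  ⇒ sig = (2;(1,1,1))
  {3,6}:  v_{3} + v_{6} = 2·v_{0} + v_{2}  ⇒ sig = (2;(1,2))
  {1,6}:  v_{1} + v_{6} = 2·v_{0} + 2·v_{2} + v_{8}  ⇒ sig = (2;(1,2,2))
  {0,2,5}:  v_{0} + v_{2} + v_{5} = 0  ⇒ sig = (3;())
  {2,3,8}:  v_{2} + v_{3} + v_{8} = v_{1}  ⇒ sig = (3;(1))
  {3,7,8}:  v_{3} + v_{7} + v_{8} = v_{0}  ⇒ sig = (3;(1))
  {0,2,7,8}:  v_{0} + v_{2} + v_{7} + v_{8} = v_{6}  ⇒ sig = (4;(1))

Sorted signature multiset PRS(X):
    (2;())
    (2;(1))
    (2;(1,1))
    (2;(1,1))
    (2;(1,1))
    (2;(1,1,1))
    (2;(1,2))
    (2;(1,2,2))
    (3;())
    (3;(1))
    (3;(1))
    (4;(1))


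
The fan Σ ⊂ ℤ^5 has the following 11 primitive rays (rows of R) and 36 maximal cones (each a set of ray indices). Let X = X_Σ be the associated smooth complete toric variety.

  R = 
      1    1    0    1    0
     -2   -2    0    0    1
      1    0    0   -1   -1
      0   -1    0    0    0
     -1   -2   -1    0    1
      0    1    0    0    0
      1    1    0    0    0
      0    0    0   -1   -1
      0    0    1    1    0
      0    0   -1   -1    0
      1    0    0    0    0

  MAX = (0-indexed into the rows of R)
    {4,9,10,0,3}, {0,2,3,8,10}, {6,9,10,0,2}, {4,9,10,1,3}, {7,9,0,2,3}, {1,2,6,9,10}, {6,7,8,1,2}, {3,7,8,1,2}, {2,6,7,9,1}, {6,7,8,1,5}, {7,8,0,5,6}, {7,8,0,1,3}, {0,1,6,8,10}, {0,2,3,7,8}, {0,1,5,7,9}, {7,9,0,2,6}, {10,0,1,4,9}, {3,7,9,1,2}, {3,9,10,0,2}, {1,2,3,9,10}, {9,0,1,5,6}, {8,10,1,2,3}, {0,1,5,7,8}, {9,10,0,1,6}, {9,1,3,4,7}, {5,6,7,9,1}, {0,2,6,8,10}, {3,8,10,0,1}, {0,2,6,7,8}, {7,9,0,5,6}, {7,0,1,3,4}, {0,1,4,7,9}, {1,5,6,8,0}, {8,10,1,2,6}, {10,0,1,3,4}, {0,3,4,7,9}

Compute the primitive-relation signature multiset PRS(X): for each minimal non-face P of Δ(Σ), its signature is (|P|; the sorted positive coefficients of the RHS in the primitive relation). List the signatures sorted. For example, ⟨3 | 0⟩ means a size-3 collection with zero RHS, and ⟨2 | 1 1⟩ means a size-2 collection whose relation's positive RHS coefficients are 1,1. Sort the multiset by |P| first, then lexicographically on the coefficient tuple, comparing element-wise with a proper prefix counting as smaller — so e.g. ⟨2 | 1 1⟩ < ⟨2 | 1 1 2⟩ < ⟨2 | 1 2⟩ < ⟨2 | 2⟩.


Minimal non-faces — 13 found among 11 rays, 36 max cones:

  • {3,5}:  v_{3} + v_{5} = 0  so sig = ⟨2 | 0⟩
  • {8,9}:  v_{8} + v_{9} = 0  so sig = ⟨2 | 0⟩
  • {3,6}:  v_{3} + v_{6} = v_{10}  so sig = ⟨2 | 1⟩
  • {5,10}:  v_{5} + v_{10} = v_{6}  so sig = ⟨2 | 1⟩
  • {7,10}:  v_{7} + v_{10} = v_{2}  so sig = ⟨2 | 1⟩
  • {2,5}:  v_{2} + v_{5} = v_{6} + v_{7}  so sig = ⟨2 | 1 1⟩
  • {4,5}:  v_{4} + v_{5} = v_{0} + v_{1} + v_{9}  so sig = ⟨2 | 1 1 1⟩
  • {4,8}:  v_{4} + v_{8} = v_{0} + v_{1} + v_{3}  so sig = ⟨2 | 1 1 1⟩
  • {4,6}:  v_{4} + v_{6} = v_{0} + v_{1} + v_{9} + v_{10}  so sig = ⟨2 | 1 1 1 1⟩
  • {2,4}:  v_{2} + v_{4} = 2·v_{3} + v_{9}  so sig = ⟨2 | 1 2⟩
  • {0,1,2}:  v_{0} + v_{1} + v_{2} = v_{3}  so sig = ⟨3 | 1⟩
  • {0,1,6,7}:  v_{0} + v_{1} + v_{6} + v_{7} = 0  so sig = ⟨4 | 0⟩
  • {0,1,3,9}:  v_{0} + v_{1} + v_{3} + v_{9} = v_{4}  so sig = ⟨4 | 1⟩

Hence PRS(X_Σ) =
    |P|=2: 10 collections, coeffs (), (), (1), (1), (1), (1,1), (1,1,1), (1,1,1), (1,1,1,1), (1,2)
    |P|=3: 1 collection, coeffs (1)
    |P|=4: 2 collections, coeffs (), (1)


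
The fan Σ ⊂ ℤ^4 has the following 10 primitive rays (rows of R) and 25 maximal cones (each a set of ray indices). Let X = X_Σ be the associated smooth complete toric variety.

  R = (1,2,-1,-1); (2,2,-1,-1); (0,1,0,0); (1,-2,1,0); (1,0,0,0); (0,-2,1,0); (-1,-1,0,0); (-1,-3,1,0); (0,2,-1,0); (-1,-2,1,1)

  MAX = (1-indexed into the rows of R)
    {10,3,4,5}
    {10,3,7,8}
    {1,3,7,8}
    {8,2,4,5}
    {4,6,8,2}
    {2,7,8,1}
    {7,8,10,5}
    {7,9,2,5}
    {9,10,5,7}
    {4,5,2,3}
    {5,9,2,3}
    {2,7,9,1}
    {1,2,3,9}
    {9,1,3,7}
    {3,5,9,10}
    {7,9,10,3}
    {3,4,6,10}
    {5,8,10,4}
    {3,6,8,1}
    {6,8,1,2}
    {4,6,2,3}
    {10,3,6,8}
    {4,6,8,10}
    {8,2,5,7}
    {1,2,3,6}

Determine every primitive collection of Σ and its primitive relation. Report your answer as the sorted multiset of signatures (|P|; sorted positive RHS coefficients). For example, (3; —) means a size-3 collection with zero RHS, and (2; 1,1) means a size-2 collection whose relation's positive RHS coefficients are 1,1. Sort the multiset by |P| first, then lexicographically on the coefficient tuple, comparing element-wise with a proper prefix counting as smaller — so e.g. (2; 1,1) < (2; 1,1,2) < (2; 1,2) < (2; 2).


15 minimal non-faces of Δ(Σ) (on 10 rays):

  • {1,10}:  v_{1} + v_{10} = 0 ; sig = (2; —)
  • {6,9}:  v_{6} + v_{9} = 0 ; sig = (2; —)
  • {1,5}:  v_{1} + v_{5} = v_{2} ; sig = (2; 1)
  • {2,10}:  v_{2} + v_{10} = v_{5} ; sig = (2; 1)
  • {4,9}:  v_{4} + v_{9} = v_{5} ; sig = (2; 1)
  • {5,6}:  v_{5} + v_{6} = v_{4} ; sig = (2; 1)
  • {6,7}:  v_{6} + v_{7} = v_{8} ; sig = (2; 1)
  • {8,9}:  v_{8} + v_{9} = v_{7} ; sig = (2; 1)
  • {1,4}:  v_{1} + v_{4} = v_{2} + v_{6} ; sig = (2; 1,1)
  • {4,7}:  v_{4} + v_{7} = v_{5} + v_{8} ; sig = (2; 1,1)
  • {3,5,7}:  v_{3} + v_{5} + v_{7} = 0 ; sig = (3; —)
  • {2,3,7}:  v_{2} + v_{3} + v_{7} = v_{1} ; sig = (3; 1)
  • {3,5,8}:  v_{3} + v_{5} + v_{8} = v_{6} ; sig = (3; 1)
  • {2,3,8}:  v_{2} + v_{3} + v_{8} = v_{1} + v_{6} ; sig = (3; 1,1)
  • {3,4,8}:  v_{3} + v_{4} + v_{8} = 2·v_{6} ; sig = (3; 2)

Hence PRS(X_Σ) =
    (2; —)
    (2; —)
    (2; 1)
    (2; 1)
    (2; 1)
    (2; 1)
    (2; 1)
    (2; 1)
    (2; 1,1)
    (2; 1,1)
    (3; —)
    (3; 1)
    (3; 1)
    (3; 1,1)
    (3; 2)


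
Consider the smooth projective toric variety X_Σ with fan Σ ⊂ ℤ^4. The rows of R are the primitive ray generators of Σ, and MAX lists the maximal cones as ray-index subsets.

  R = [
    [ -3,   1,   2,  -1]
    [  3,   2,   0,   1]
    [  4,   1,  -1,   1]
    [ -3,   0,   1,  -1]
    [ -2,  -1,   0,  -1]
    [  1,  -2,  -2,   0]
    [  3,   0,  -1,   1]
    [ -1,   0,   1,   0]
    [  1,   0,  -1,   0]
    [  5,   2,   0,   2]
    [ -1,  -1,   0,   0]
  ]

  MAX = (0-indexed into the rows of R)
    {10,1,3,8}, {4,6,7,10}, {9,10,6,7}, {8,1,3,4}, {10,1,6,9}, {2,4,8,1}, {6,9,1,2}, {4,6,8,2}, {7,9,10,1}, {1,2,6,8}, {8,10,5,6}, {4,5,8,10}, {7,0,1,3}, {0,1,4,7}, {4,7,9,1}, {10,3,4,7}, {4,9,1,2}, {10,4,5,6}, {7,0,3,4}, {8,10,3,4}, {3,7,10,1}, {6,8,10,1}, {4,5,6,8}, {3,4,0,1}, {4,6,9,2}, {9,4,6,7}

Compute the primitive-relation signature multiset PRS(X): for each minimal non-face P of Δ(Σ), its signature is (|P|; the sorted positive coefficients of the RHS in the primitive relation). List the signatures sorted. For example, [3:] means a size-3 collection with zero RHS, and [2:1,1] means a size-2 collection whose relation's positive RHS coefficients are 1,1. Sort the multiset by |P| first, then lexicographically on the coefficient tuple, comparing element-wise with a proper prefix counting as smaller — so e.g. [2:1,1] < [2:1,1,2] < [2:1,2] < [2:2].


Minimal non-faces — 24 found among 11 rays, 26 max cones:

  P = {3,6}:  v_{3} + v_{6} = 0  so sig = [2:]
  P = {7,8}:  v_{7} + v_{8} = 0  so sig = [2:]
  P = {0,5}:  v_{0} + v_{5} = v_{4}  so sig = [2:1]
  P = {2,10}:  v_{2} + v_{10} = v_{6}  so sig = [2:1]
  P = {0,10}:  v_{0} + v_{10} = v_{3} + v_{7}  so sig = [2:1,1]
  P = {1,5}:  v_{1} + v_{5} = v_{6} + v_{8}  so sig = [2:1,1]
  P = {2,3}:  v_{2} + v_{3} = v_{1} + v_{4}  so sig = [2:1,1]
  P = {2,7}:  v_{2} + v_{7} = v_{4} + v_{9}  so sig = [2:1,1]
  P = {3,9}:  v_{3} + v_{9} = v_{1} + v_{7}  so sig = [2:1,1]
  P = {8,9}:  v_{8} + v_{9} = v_{1} + v_{6}  so sig = [2:1,1]
  P = {0,6}:  v_{0} + v_{6} = v_{1} + v_{4} + v_{7}  so sig = [2:1,1,1]
  P = {0,8}:  v_{0} + v_{8} = v_{1} + v_{3} + v_{4}  so sig = [2:1,1,1]
  P = {3,5}:  v_{3} + v_{5} = v_{4} + v_{8} + v_{10}  so sig = [2:1,1,1]
  P = {5,7}:  v_{5} + v_{7} = v_{4} + v_{6} + v_{10}  so sig = [2:1,1,1]
  P = {2,5}:  v_{2} + v_{5} = v_{4} + 2·v_{6} + v_{8}  so sig = [2:1,1,2]
  P = {0,2}:  v_{0} + v_{2} = 2·v_{1} + 2·v_{4} + v_{7}  so sig = [2:1,2,2]
  P = {0,9}:  v_{0} + v_{9} = 2·v_{1} + v_{4} + 2·v_{7}  so sig = [2:1,2,2]
  P = {5,9}:  v_{5} + v_{9} = 2·v_{6}  so sig = [2:2]
  P = {1,4,10}:  v_{1} + v_{4} + v_{10} = 0  so sig = [3:]
  P = {1,4,6}:  v_{1} + v_{4} + v_{6} = v_{2}  so sig = [3:1]
  P = {1,6,7}:  v_{1} + v_{6} + v_{7} = v_{9}  so sig = [3:1]
  P = {4,9,10}:  v_{4} + v_{9} + v_{10} = v_{6} + v_{7}  so sig = [3:1,1]
  P = {1,3,4,7}:  v_{1} + v_{3} + v_{4} + v_{7} = v_{0}  so sig = [4:1]
  P = {4,6,8,10}:  v_{4} + v_{6} + v_{8} + v_{10} = v_{5}  so sig = [4:1]

Hence PRS(X_Σ) =
    [2:]
    [2:]
    [2:1]
    [2:1]
    [2:1,1]
    [2:1,1]
    [2:1,1]
    [2:1,1]
    [2:1,1]
    [2:1,1]
    [2:1,1,1]
    [2:1,1,1]
    [2:1,1,1]
    [2:1,1,1]
    [2:1,1,2]
    [2:1,2,2]
    [2:1,2,2]
    [2:2]
    [3:]
    [3:1]
    [3:1]
    [3:1,1]
    [4:1]
    [4:1]


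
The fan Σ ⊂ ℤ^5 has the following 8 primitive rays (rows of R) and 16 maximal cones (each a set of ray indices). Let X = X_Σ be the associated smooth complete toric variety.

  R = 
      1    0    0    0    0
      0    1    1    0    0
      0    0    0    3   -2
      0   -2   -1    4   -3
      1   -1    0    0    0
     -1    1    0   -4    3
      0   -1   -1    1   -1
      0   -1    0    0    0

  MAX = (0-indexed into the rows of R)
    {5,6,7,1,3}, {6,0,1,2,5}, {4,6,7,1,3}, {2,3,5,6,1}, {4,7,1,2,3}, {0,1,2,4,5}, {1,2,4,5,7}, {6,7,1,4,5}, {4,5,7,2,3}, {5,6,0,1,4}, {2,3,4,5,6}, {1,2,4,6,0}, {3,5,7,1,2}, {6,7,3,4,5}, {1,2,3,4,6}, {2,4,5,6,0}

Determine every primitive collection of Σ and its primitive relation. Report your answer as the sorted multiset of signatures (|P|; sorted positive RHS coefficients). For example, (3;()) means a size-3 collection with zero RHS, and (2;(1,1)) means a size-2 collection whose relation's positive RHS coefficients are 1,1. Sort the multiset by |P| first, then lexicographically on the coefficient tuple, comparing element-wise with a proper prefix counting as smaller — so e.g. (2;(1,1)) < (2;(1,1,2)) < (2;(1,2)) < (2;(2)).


Primitive collections (5):

  P={0,7}:  v_{0} + v_{7} = v_{4}  ⟹  sig = (2;(1))
  P={0,3}:  v_{0} + v_{3} = v_{2} + v_{4} + v_{6}  ⟹  sig = (2;(1,1,1))
  P={2,6,7}:  v_{2} + v_{6} + v_{7} = v_{3}  ⟹  sig = (3;(1))
  P={1,3,4,5}:  v_{1} + v_{3} + v_{4} + v_{5} = v_{7}  ⟹  sig = (4;(1))
  P={1,2,4,5,6}:  v_{1} + v_{2} + v_{4} + v_{5} + v_{6} = 0  ⟹  sig = (5;())

so the primitive-relation signature multiset is
    (2;(1))
    (2;(1,1,1))
    (3;(1))
    (4;(1))
    (5;())


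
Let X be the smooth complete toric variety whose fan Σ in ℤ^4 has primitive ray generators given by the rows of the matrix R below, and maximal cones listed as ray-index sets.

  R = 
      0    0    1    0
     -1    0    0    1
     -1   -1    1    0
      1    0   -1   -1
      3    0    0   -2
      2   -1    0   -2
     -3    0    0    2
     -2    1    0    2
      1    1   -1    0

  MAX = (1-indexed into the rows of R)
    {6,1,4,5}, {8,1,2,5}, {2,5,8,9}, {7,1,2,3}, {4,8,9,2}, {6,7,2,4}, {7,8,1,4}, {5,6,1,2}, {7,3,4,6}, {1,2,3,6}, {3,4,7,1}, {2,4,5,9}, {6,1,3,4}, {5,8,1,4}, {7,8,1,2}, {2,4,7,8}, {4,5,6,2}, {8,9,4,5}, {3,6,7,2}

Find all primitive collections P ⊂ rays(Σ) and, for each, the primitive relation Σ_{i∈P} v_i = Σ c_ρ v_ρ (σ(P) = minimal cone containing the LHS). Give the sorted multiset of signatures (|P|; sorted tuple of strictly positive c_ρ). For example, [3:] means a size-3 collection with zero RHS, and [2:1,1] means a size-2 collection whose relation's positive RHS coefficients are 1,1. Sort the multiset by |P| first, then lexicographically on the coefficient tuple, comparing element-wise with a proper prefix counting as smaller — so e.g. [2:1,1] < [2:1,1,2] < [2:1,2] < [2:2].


Δ(Σ) — 9 vertices, 12 min non-faces:

  P = {3,9}:  v_{3} + v_{9} = 0  →  sig = [2:]
  P = {5,7}:  v_{5} + v_{7} = 0  →  sig = [2:]
  P = {6,8}:  v_{6} + v_{8} = 0  →  sig = [2:]
  P = {1,9}:  v_{1} + v_{9} = v_{5} + v_{8}  →  sig = [2:1,1]
  P = {3,5}:  v_{3} + v_{5} = v_{1} + v_{6}  →  sig = [2:1,1]
  P = {3,8}:  v_{3} + v_{8} = v_{1} + v_{7}  →  sig = [2:1,1]
  P = {6,9}:  v_{6} + v_{9} = v_{2} + v_{4} + v_{5}  →  sig = [2:1,1,1]
  P = {7,9}:  v_{7} + v_{9} = v_{2} + v_{4} + v_{8}  →  sig = [2:1,1,1]
  P = {1,2,4}:  v_{1} + v_{2} + v_{4} = 0  →  sig = [3:]
  P = {1,6,7}:  v_{1} + v_{6} + v_{7} = v_{3}  →  sig = [3:1]
  P = {2,3,4}:  v_{2} + v_{3} + v_{4} = v_{6} + v_{7}  →  sig = [3:1,1]
  P = {2,4,5,8}:  v_{2} + v_{4} + v_{5} + v_{8} = v_{9}  →  sig = [4:1]

Signatures (|P|; sorted positive RHS coefficients), sorted:
{ [2:] ×3,  [2:1,1] ×3,  [2:1,1,1] ×2,  [3:],  [3:1],  [3:1,1],  [4:1] }


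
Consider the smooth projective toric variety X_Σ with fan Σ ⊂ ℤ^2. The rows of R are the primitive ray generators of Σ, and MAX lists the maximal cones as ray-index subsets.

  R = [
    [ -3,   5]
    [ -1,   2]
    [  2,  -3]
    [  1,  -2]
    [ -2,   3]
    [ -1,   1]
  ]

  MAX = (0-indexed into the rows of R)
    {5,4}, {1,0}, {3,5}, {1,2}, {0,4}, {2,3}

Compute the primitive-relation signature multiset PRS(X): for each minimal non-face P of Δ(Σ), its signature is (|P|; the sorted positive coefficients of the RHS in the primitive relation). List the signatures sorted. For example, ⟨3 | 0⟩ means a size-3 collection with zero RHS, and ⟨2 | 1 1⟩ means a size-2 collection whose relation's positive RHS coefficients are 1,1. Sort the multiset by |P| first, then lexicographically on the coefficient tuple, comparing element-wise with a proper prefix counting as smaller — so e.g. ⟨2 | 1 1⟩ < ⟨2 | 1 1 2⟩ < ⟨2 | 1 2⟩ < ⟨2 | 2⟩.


Primitive collections (9):

  P = {1,3}:  v_{1} + v_{3} = 0  ⇒ sig = ⟨2 | 0⟩
  P = {2,4}:  v_{2} + v_{4} = 0  ⇒ sig = ⟨2 | 0⟩
  P = {0,2}:  v_{0} + v_{2} = v_{1}  ⇒ sig = ⟨2 | 1⟩
  P = {0,3}:  v_{0} + v_{3} = v_{4}  ⇒ sig = ⟨2 | 1⟩
  P = {1,4}:  v_{1} + v_{4} = v_{0}  ⇒ sig = ⟨2 | 1⟩
  P = {1,5}:  v_{1} + v_{5} = v_{4}  ⇒ sig = ⟨2 | 1⟩
  P = {2,5}:  v_{2} + v_{5} = v_{3}  ⇒ sig = ⟨2 | 1⟩
  P = {3,4}:  v_{3} + v_{4} = v_{5}  ⇒ sig = ⟨2 | 1⟩
  P = {0,5}:  v_{0} + v_{5} = 2·v_{4}  ⇒ sig = ⟨2 | 2⟩

Sorted signature multiset PRS(X):
[⟨2 | 0⟩, ⟨2 | 0⟩, ⟨2 | 1⟩, ⟨2 | 1⟩, ⟨2 | 1⟩, ⟨2 | 1⟩, ⟨2 | 1⟩, ⟨2 | 1⟩, ⟨2 | 2⟩]


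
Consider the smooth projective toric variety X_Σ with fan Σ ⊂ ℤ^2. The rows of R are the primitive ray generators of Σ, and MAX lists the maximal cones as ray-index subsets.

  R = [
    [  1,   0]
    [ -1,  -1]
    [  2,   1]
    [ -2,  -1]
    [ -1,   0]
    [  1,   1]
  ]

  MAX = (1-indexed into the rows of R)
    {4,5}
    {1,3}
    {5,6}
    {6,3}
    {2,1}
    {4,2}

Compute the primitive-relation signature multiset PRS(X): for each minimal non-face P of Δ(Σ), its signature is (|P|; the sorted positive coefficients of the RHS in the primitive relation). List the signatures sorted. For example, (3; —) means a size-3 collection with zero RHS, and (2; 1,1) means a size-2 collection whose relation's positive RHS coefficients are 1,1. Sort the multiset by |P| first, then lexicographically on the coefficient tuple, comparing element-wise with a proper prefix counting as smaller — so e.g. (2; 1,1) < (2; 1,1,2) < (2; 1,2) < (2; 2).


Minimal non-faces — 9 found among 6 rays, 6 max cones:

  P={1,5}:  v_{1} + v_{5} = 0 — sig = (2; —)
  P={2,6}:  v_{2} + v_{6} = 0 — sig = (2; —)
  P={3,4}:  v_{3} + v_{4} = 0 — sig = (2; —)
  P={1,4}:  v_{1} + v_{4} = v_{2} — sig = (2; 1)
  P={1,6}:  v_{1} + v_{6} = v_{3} — sig = (2; 1)
  P={2,3}:  v_{2} + v_{3} = v_{1} — sig = (2; 1)
  P={2,5}:  v_{2} + v_{5} = v_{4} — sig = (2; 1)
  P={3,5}:  v_{3} + v_{5} = v_{6} — sig = (2; 1)
  P={4,6}:  v_{4} + v_{6} = v_{5} — sig = (2; 1)

Sorted signature multiset PRS(X):
    (2; —)
    (2; —)
    (2; —)
    (2; 1)
    (2; 1)
    (2; 1)
    (2; 1)
    (2; 1)
    (2; 1)


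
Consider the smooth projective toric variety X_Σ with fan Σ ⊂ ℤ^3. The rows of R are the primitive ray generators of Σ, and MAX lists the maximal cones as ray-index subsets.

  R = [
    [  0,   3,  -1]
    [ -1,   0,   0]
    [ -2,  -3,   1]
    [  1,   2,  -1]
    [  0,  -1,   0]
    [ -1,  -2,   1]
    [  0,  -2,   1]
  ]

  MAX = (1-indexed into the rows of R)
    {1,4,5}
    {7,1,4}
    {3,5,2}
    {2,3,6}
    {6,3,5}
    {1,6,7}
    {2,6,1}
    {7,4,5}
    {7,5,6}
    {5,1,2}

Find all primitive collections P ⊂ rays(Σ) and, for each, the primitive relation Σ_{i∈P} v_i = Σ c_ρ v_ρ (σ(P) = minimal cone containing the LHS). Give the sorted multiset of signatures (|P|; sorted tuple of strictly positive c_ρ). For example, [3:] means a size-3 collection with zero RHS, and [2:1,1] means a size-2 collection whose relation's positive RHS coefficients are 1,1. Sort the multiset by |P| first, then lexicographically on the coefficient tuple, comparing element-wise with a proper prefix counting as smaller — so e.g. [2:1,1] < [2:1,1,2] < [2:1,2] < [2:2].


|primitive collections| = 9. Relations:

  P = {4,6}:  v_{4} + v_{6} = 0 ; sig = [2:]
  P = {2,7}:  v_{2} + v_{7} = v_{6} ; sig = [2:1]
  P = {2,4}:  v_{2} + v_{4} = v_{1} + v_{5} ; sig = [2:1,1]
  P = {3,4}:  v_{3} + v_{4} = v_{2} + v_{5} ; sig = [2:1,1]
  P = {3,7}:  v_{3} + v_{7} = v_{5} + 2·v_{6} ; sig = [2:1,2]
  P = {1,3}:  v_{1} + v_{3} = 2·v_{2} ; sig = [2:2]
  P = {1,5,7}:  v_{1} + v_{5} + v_{7} = 0 ; sig = [3:]
  P = {1,5,6}:  v_{1} + v_{5} + v_{6} = v_{2} ; sig = [3:1]
  P = {2,5,6}:  v_{2} + v_{5} + v_{6} = v_{3} ; sig = [3:1]

Sorted signature multiset PRS(X):
    [2:]
    [2:1]
    [2:1,1]
    [2:1,1]
    [2:1,2]
    [2:2]
    [3:]
    [3:1]
    [3:1]


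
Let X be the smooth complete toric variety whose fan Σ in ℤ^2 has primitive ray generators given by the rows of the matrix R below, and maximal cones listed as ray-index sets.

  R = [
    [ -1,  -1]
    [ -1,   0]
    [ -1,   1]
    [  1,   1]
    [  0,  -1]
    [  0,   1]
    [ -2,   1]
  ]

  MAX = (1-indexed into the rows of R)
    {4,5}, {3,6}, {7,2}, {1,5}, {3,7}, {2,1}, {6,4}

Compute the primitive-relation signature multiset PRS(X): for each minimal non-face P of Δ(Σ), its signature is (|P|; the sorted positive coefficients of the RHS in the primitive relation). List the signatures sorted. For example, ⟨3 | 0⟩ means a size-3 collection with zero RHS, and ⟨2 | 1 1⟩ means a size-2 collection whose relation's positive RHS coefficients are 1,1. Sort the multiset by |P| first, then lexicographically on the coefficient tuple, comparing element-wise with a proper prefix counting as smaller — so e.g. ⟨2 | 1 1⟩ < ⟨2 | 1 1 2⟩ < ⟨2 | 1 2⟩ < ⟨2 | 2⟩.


Primitive collections (14):

  P={1,4}:  v_{1} + v_{4} = 0  ⟹  sig = ⟨2 | 0⟩
  P={5,6}:  v_{5} + v_{6} = 0  ⟹  sig = ⟨2 | 0⟩
  P={1,6}:  v_{1} + v_{6} = v_{2}  ⟹  sig = ⟨2 | 1⟩
  P={2,3}:  v_{2} + v_{3} = v_{7}  ⟹  sig = ⟨2 | 1⟩
  P={2,4}:  v_{2} + v_{4} = v_{6}  ⟹  sig = ⟨2 | 1⟩
  P={2,5}:  v_{2} + v_{5} = v_{1}  ⟹  sig = ⟨2 | 1⟩
  P={2,6}:  v_{2} + v_{6} = v_{3}  ⟹  sig = ⟨2 | 1⟩
  P={3,5}:  v_{3} + v_{5} = v_{2}  ⟹  sig = ⟨2 | 1⟩
  P={4,7}:  v_{4} + v_{7} = v_{3} + v_{6}  ⟹  sig = ⟨2 | 1 1⟩
  P={1,3}:  v_{1} + v_{3} = 2·v_{2}  ⟹  sig = ⟨2 | 2⟩
  P={3,4}:  v_{3} + v_{4} = 2·v_{6}  ⟹  sig = ⟨2 | 2⟩
  P={5,7}:  v_{5} + v_{7} = 2·v_{2}  ⟹  sig = ⟨2 | 2⟩
  P={6,7}:  v_{6} + v_{7} = 2·v_{3}  ⟹  sig = ⟨2 | 2⟩
  P={1,7}:  v_{1} + v_{7} = 3·v_{2}  ⟹  sig = ⟨2 | 3⟩

Signatures (|P|; sorted positive RHS coefficients), sorted:
[⟨2 | 0⟩, ⟨2 | 0⟩, ⟨2 | 1⟩, ⟨2 | 1⟩, ⟨2 | 1⟩, ⟨2 | 1⟩, ⟨2 | 1⟩, ⟨2 | 1⟩, ⟨2 | 1 1⟩, ⟨2 | 2⟩, ⟨2 | 2⟩, ⟨2 | 2⟩, ⟨2 | 2⟩, ⟨2 | 3⟩]


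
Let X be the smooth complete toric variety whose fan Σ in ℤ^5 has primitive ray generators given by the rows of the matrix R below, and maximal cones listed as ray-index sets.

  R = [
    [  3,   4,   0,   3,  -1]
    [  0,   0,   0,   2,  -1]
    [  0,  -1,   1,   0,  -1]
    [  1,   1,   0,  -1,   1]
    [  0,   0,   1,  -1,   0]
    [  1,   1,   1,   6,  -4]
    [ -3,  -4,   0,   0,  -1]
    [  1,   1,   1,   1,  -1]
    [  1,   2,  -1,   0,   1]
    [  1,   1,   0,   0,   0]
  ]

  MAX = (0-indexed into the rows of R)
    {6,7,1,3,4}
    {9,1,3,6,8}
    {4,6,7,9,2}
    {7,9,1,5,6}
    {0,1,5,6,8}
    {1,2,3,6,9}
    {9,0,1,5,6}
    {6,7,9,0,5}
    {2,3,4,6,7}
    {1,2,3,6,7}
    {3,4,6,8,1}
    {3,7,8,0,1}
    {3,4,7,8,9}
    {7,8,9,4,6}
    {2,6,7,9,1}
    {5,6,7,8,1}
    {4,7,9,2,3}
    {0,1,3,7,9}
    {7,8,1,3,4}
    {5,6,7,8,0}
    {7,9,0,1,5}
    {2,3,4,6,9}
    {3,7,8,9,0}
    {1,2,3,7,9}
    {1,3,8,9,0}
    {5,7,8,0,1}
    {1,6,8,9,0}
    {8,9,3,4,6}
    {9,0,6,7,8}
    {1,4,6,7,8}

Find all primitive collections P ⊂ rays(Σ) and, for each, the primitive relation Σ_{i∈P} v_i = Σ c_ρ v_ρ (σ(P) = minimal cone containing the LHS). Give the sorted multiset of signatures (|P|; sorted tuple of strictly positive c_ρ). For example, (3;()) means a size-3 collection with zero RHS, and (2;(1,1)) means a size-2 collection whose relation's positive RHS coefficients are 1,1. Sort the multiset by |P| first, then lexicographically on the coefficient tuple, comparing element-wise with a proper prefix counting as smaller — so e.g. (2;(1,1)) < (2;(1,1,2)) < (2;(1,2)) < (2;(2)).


Primitive collections (14):

  {2,8}:  v_{2} + v_{8} = v_{9}  ⟹  sig = (2;(1))
  {4,5}:  v_{4} + v_{5} = v_{1} + v_{6} + 3·v_{7} + v_{8}  ⟹  sig = (2;(1,1,1,3))
  {0,2}:  v_{0} + v_{2} = v_{1} + v_{7} + 2·v_{9}  ⟹  sig = (2;(1,1,2))
  {3,5}:  v_{3} + v_{5} = 2·v_{1} + v_{7} + v_{9}  ⟹  sig = (2;(1,1,2))
  {0,4}:  v_{0} + v_{4} = 2·v_{7} + v_{8}  ⟹  sig = (2;(1,2))
  {2,5}:  v_{2} + v_{5} = 2·v_{1} + v_{6} + 2·v_{7} + 2·v_{9}  ⟹  sig = (2;(1,2,2,2))
  {1,4,9}:  v_{1} + v_{4} + v_{9} = v_{7}  ⟹  sig = (3;(1))
  {0,3,6}:  v_{0} + v_{3} + v_{6} = v_{1} + v_{9}  ⟹  sig = (3;(1,1))
  {1,2,4}:  v_{1} + v_{2} + v_{4} = v_{3} + v_{6} + 2·v_{7}  ⟹  sig = (3;(1,1,2))
  {5,8,9}:  v_{5} + v_{8} + v_{9} = 2·v_{0} + v_{6}  ⟹  sig = (3;(1,2))
  {3,6,7,8}:  v_{3} + v_{6} + v_{7} + v_{8} = 0  ⟹  sig = (4;())
  {0,1,6,7}:  v_{0} + v_{1} + v_{6} + v_{7} = v_{5}  ⟹  sig = (4;(1))
  {1,7,8,9}:  v_{1} + v_{7} + v_{8} + v_{9} = v_{0}  ⟹  sig = (4;(1))
  {3,6,7,9}:  v_{3} + v_{6} + v_{7} + v_{9} = v_{2}  ⟹  sig = (4;(1))

Signatures (|P|; sorted positive RHS coefficients), sorted:
    (2;(1))
    (2;(1,1,1,3))
    (2;(1,1,2))
    (2;(1,1,2))
    (2;(1,2))
    (2;(1,2,2,2))
    (3;(1))
    (3;(1,1))
    (3;(1,1,2))
    (3;(1,2))
    (4;())
    (4;(1))
    (4;(1))
    (4;(1))


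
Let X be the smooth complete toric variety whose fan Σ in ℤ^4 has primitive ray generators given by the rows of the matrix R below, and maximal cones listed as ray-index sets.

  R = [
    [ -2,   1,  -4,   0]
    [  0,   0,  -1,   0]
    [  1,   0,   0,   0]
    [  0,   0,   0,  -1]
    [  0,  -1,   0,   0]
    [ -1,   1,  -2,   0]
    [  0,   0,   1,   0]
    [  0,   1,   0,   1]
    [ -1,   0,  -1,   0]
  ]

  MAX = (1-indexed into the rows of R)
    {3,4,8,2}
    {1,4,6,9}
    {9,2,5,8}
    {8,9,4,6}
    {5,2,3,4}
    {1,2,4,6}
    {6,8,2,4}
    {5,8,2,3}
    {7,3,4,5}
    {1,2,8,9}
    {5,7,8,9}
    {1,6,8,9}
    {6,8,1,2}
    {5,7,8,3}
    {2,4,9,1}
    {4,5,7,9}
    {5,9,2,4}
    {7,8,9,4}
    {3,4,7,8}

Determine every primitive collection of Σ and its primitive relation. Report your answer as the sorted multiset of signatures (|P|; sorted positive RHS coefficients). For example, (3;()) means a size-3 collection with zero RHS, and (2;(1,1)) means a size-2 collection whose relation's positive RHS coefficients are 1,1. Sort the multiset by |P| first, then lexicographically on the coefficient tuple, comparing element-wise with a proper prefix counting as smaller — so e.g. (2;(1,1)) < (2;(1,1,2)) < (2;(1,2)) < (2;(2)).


Σ has 12 primitive collections:

  {2,7}:  v_{2} + v_{7} = 0 — sig = (2;())
  {3,9}:  v_{3} + v_{9} = v_{2} — sig = (2;(1))
  {1,7}:  v_{1} + v_{7} = v_{6} + v_{9} — sig = (2;(1,1))
  {5,6}:  v_{5} + v_{6} = v_{2} + v_{9} — sig = (2;(1,1))
  {6,7}:  v_{6} + v_{7} = v_{4} + v_{8} + v_{9} — sig = (2;(1,1,1))
  {3,6}:  v_{3} + v_{6} = 2·v_{2} + v_{4} + v_{8} — sig = (2;(1,1,2))
  {1,3}:  v_{1} + v_{3} = 2·v_{2} + v_{6} — sig = (2;(1,2))
  {1,5}:  v_{1} + v_{5} = 2·v_{2} + 2·v_{9} — sig = (2;(2,2))
  {4,5,8}:  v_{4} + v_{5} + v_{8} = 0 — sig = (3;())
  {2,6,9}:  v_{2} + v_{6} + v_{9} = v_{1} — sig = (3;(1))
  {1,4,8}:  v_{1} + v_{4} + v_{8} = 2·v_{6} — sig = (3;(2))
  {2,4,8,9}:  v_{2} + v_{4} + v_{8} + v_{9} = v_{6} — sig = (4;(1))

Signatures (|P|; sorted positive RHS coefficients), sorted:
[(2;()), (2;(1)), (2;(1,1)), (2;(1,1)), (2;(1,1,1)), (2;(1,1,2)), (2;(1,2)), (2;(2,2)), (3;()), (3;(1)), (3;(2)), (4;(1))]


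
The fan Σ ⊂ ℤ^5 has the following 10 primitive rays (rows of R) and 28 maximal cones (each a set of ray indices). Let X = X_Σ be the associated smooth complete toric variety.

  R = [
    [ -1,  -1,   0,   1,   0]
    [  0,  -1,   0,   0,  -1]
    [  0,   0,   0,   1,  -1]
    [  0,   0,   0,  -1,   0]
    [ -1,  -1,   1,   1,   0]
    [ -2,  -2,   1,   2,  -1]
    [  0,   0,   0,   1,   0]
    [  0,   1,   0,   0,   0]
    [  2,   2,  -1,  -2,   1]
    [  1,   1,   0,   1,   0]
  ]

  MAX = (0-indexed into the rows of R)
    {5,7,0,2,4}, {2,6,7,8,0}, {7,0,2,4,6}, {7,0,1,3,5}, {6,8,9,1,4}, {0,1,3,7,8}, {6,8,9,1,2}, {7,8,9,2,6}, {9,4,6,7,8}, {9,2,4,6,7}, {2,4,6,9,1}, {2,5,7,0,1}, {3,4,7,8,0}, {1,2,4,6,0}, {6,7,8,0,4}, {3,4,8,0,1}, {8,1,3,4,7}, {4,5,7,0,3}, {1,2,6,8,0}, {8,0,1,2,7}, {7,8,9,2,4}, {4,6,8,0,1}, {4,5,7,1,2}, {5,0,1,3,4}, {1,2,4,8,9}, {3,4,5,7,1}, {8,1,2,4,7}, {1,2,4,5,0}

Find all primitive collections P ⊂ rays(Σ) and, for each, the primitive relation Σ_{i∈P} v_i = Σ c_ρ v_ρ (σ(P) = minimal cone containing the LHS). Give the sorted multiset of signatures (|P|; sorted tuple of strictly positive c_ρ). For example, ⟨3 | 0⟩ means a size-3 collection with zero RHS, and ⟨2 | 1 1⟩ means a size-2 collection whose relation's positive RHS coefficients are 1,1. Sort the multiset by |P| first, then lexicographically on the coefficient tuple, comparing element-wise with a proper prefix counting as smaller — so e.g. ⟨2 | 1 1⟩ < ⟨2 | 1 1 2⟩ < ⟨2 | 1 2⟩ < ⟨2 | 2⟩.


The 12 primitive collections of Σ (r=10, n=5):

  • {3,6}:  v_{3} + v_{6} = 0  →  sig = ⟨2 | 0⟩
  • {5,8}:  v_{5} + v_{8} = 0  →  sig = ⟨2 | 0⟩
  • {2,3}:  v_{2} + v_{3} = v_{1} + v_{7}  →  sig = ⟨2 | 1 1⟩
  • {3,9}:  v_{3} + v_{9} = v_{2} + v_{4} + v_{8}  →  sig = ⟨2 | 1 1 1⟩
  • {5,6}:  v_{5} + v_{6} = v_{0} + v_{2} + v_{4}  →  sig = ⟨2 | 1 1 1⟩
  • {5,9}:  v_{5} + v_{9} = v_{2} + v_{4} + v_{6}  →  sig = ⟨2 | 1 1 1⟩
  • {0,9}:  v_{0} + v_{9} = 2·v_{6}  →  sig = ⟨2 | 2⟩
  • {1,6,7}:  v_{1} + v_{6} + v_{7} = v_{2}  →  sig = ⟨3 | 1⟩
  • {1,7,9}:  v_{1} + v_{7} + v_{9} = 2·v_{2} + v_{4} + v_{8}  →  sig = ⟨3 | 1 1 2⟩
  • {0,1,4,7}:  v_{0} + v_{1} + v_{4} + v_{7} = v_{5}  →  sig = ⟨4 | 1⟩
  • {0,2,4,8}:  v_{0} + v_{2} + v_{4} + v_{8} = v_{6}  →  sig = ⟨4 | 1⟩
  • {2,4,6,8}:  v_{2} + v_{4} + v_{6} + v_{8} = v_{9}  →  sig = ⟨4 | 1⟩

Hence PRS(X_Σ) =
    ⟨2 | 0⟩
    ⟨2 | 0⟩
    ⟨2 | 1 1⟩
    ⟨2 | 1 1 1⟩
    ⟨2 | 1 1 1⟩
    ⟨2 | 1 1 1⟩
    ⟨2 | 2⟩
    ⟨3 | 1⟩
    ⟨3 | 1 1 2⟩
    ⟨4 | 1⟩
    ⟨4 | 1⟩
    ⟨4 | 1⟩


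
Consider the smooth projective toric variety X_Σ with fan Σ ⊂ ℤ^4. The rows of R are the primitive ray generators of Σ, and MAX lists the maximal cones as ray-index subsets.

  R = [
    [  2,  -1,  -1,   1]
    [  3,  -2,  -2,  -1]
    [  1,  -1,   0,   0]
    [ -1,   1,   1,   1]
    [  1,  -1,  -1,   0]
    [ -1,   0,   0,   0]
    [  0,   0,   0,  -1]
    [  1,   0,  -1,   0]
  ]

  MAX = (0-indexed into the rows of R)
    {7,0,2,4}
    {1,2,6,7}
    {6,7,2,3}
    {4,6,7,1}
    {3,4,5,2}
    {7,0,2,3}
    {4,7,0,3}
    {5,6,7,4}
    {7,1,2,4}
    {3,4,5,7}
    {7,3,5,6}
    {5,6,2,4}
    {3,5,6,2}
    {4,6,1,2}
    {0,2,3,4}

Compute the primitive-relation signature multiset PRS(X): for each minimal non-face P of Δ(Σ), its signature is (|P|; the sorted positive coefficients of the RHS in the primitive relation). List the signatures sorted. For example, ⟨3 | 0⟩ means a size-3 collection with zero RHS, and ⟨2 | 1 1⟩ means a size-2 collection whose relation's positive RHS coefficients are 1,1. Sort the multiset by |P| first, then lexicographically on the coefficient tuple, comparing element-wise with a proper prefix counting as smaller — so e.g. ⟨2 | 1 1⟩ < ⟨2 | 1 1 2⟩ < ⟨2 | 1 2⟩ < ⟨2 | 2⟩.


|primitive collections| = 9. Relations:

  • {0,6}:  v_{0} + v_{6} = v_{2} + v_{7} — sig = ⟨2 | 1 1⟩
  • {1,3}:  v_{1} + v_{3} = v_{2} + v_{7} — sig = ⟨2 | 1 1⟩
  • {0,5}:  v_{0} + v_{5} = v_{3} + 2·v_{4} — sig = ⟨2 | 1 2⟩
  • {1,5}:  v_{1} + v_{5} = 2·v_{4} + v_{6} — sig = ⟨2 | 1 2⟩
  • {0,1}:  v_{0} + v_{1} = 2·v_{2} + v_{4} + 2·v_{7} — sig = ⟨2 | 1 2 2⟩
  • {3,4,6}:  v_{3} + v_{4} + v_{6} = 0 — sig = ⟨3 | 0⟩
  • {2,5,7}:  v_{2} + v_{5} + v_{7} = v_{4} — sig = ⟨3 | 1⟩
  • {2,3,4,7}:  v_{2} + v_{3} + v_{4} + v_{7} = v_{0} — sig = ⟨4 | 1⟩
  • {2,4,6,7}:  v_{2} + v_{4} + v_{6} + v_{7} = v_{1} — sig = ⟨4 | 1⟩

Hence PRS(X_Σ) =
[⟨2 | 1 1⟩, ⟨2 | 1 1⟩, ⟨2 | 1 2⟩, ⟨2 | 1 2⟩, ⟨2 | 1 2 2⟩, ⟨3 | 0⟩, ⟨3 | 1⟩, ⟨4 | 1⟩, ⟨4 | 1⟩]


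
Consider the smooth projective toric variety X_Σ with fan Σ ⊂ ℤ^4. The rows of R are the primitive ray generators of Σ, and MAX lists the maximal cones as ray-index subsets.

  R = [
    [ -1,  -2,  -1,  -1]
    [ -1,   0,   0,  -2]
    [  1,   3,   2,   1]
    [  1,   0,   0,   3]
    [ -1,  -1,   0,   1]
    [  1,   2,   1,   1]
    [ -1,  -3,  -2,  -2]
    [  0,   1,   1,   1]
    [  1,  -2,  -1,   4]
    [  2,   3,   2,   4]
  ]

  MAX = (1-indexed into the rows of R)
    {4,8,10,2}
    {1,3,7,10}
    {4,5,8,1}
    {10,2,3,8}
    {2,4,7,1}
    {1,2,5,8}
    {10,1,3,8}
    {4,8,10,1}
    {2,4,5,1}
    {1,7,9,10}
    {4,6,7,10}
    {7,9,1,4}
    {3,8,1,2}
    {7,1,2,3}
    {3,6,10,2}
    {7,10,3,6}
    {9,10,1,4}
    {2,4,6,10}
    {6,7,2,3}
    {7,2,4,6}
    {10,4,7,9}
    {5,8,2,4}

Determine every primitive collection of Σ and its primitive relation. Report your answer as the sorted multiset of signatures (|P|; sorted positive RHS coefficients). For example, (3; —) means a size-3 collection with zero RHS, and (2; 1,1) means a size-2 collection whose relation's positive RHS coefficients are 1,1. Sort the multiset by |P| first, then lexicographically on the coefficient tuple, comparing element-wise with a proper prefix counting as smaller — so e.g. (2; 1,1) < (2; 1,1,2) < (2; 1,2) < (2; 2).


17 minimal non-faces of Δ(Σ) (on 10 rays):

  P = {1,6}:  v_{1} + v_{6} = 0  ⇒ sig = (2; —)
  P = {3,4}:  v_{3} + v_{4} = v_{10}  ⇒ sig = (2; 1)
  P = {7,8}:  v_{7} + v_{8} = v_{1}  ⇒ sig = (2; 1)
  P = {2,9}:  v_{2} + v_{9} = v_{1} + v_{4}  ⇒ sig = (2; 1,1)
  P = {6,8}:  v_{6} + v_{8} = v_{2} + v_{10}  ⇒ sig = (2; 1,1)
  P = {5,6}:  v_{5} + v_{6} = v_{2} + v_{4} + v_{8}  ⇒ sig = (2; 1,1,1)
  P = {6,9}:  v_{6} + v_{9} = v_{4} + v_{7} + v_{10}  ⇒ sig = (2; 1,1,1)
  P = {3,9}:  v_{3} + v_{9} = v_{1} + v_{7} + 2·v_{10}  ⇒ sig = (2; 1,1,2)
  P = {5,7}:  v_{5} + v_{7} = 2·v_{1} + v_{2} + v_{4}  ⇒ sig = (2; 1,1,2)
  P = {8,9}:  v_{8} + v_{9} = 2·v_{1} + v_{4} + v_{10}  ⇒ sig = (2; 1,1,2)
  P = {5,10}:  v_{5} + v_{10} = v_{4} + 2·v_{8}  ⇒ sig = (2; 1,2)
  P = {5,9}:  v_{5} + v_{9} = 2·v_{1} + 2·v_{4} + v_{8}  ⇒ sig = (2; 1,2,2)
  P = {3,5}:  v_{3} + v_{5} = 2·v_{8}  ⇒ sig = (2; 2)
  P = {2,7,10}:  v_{2} + v_{7} + v_{10} = 0  ⇒ sig = (3; —)
  P = {1,2,10}:  v_{1} + v_{2} + v_{10} = v_{8}  ⇒ sig = (3; 1)
  P = {1,2,4,8}:  v_{1} + v_{2} + v_{4} + v_{8} = v_{5}  ⇒ sig = (4; 1)
  P = {1,4,7,10}:  v_{1} + v_{4} + v_{7} + v_{10} = v_{9}  ⇒ sig = (4; 1)

Signatures (|P|; sorted positive RHS coefficients), sorted:
    |P|=2: 13 collections, coeffs (), (1), (1), (1,1), (1,1), (1,1,1), (1,1,1), (1,1,2), (1,1,2), (1,1,2), (1,2), (1,2,2), (2)
    |P|=3: 2 collections, coeffs (), (1)
    |P|=4: 2 collections, coeffs (1), (1)
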